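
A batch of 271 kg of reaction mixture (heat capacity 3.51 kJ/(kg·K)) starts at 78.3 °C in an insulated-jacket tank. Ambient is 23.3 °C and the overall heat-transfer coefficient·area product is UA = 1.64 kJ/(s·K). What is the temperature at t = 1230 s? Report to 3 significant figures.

29.9 °C

Lumped-capacitance energy balance: M c_p dT/dt = UA(T_amb − T).
dT/dt = (T_ss − T)/τ with T_ss = T_amb = 23.300 °C, τ = M c_p/UA = 271·3.51/1.64 = 580.01 s.
T approaches T_ss exponentially: T(t) = T_ss + (T₀ − T_ss) e^(−t/τ).
T(1230) = 23.300 + (55.000)·0.11995 = 29.897 °C.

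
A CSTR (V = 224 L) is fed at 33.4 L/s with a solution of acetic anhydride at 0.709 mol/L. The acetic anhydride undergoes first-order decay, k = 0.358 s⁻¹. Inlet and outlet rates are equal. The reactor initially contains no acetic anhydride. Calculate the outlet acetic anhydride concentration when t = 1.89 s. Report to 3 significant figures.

0.129 mol/L

Species balance: V dC/dt = Q C_in − Q C − k V C.
dC/dt = (Q/V) C_in − (Q/V + k) C; effective rate a = Q/V + k = 0.14911 + 0.358 = 0.50711 s⁻¹.
C_ss = Q C_in/(Q + kV) = 0.20847 mol/L; C(t) = C_ss + (C₀ − C_ss) e^(−a t).
C(1.89) = 0.20847 + (-0.20847)·e^(−0.50711·1.89) = 0.20847 + (-0.20847)·0.38349 = 0.12852 mol/L.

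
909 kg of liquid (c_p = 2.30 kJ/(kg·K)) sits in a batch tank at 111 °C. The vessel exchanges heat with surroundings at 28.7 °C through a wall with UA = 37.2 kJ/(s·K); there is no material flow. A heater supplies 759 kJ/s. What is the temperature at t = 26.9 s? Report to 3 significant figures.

Energy balance: M c_p dT/dt = −UA(T − T_amb) + Q̇.
dT/dt = (T_ss − T)/τ with T_ss = T_amb + Q̇/UA = 28.7 + 759/37.2 = 49.103 °C, τ = M c_p/UA = 909·2.30/37.2 = 56.202 s.
Solution: T(t) = T_ss + (T₀ − T_ss) e^(−t/τ).
T(26.9) = 49.103 + (61.897)·0.61963 = 87.456 °C.

87.5 °C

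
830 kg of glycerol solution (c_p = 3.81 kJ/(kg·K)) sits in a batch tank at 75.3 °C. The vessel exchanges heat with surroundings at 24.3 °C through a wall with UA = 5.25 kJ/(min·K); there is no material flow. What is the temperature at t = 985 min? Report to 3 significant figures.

34.2 °C

Lumped-capacitance energy balance: M c_p dT/dt = UA(T_amb − T).
dT/dt = (T_ss − T)/τ with T_ss = T_amb = 24.300 °C, τ = M c_p/UA = 830·3.81/5.25 = 602.34 min.
Solution: T(t) = T_ss + (T₀ − T_ss) e^(−t/τ).
T(985) = 24.300 + (51.000)·0.19490 = 34.240 °C.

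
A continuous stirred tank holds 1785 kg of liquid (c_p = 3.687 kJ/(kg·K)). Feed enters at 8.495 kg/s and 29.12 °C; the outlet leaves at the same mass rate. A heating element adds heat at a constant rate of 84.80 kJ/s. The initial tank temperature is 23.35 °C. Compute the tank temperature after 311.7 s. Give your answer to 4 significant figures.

29.90 °C

M c_p dT/dt = ṁ c_p (T_in − T) + Q̇.
τ = M/ṁ = 210.124 s; T_ss = T_in + Q̇/(ṁ c_p) = 29.12 + 84.80/(8.495·3.687) = 31.8274 °C.
Solution: T(t) = T_ss + (T₀ − T_ss) e^(−t/τ).
T(311.7) = 31.8274 + (-8.47744)·e^(−311.7/210.124) = 31.8274 + (-8.47744)·0.226862 = 29.9042 °C.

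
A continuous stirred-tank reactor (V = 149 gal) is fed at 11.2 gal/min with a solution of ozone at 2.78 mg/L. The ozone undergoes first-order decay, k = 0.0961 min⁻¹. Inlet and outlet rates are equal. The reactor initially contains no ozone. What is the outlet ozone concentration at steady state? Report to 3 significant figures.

Accumulation = in − out − consumed: V dC/dt = Q C_in − Q C − k V C.
Steady state (dC/dt = 0): C_ss = Q C_in/(Q + kV) = C_in/(1 + kV/Q).
C_ss = 11.2·2.78/(11.2 + 0.0961·149) = 31.136/25.519 = 1.2201 mg/L.

1.22 mg/L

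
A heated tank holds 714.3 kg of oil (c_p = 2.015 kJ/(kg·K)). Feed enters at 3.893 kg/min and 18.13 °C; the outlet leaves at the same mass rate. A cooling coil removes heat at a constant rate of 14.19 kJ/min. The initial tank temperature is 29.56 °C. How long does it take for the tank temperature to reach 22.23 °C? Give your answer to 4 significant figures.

148.0 min

First-law balance (no shaft work): M c_p dT/dt = ṁ c_p (T_in − T) − 14.19.
τ = M/ṁ = 183.483 min; T_ss = T_in − Q̇/(ṁ c_p) = 16.3211 °C.
T(t) = T_ss + (T₀ − T_ss) e^(−t/τ). Set T = 22.23:
e^(−t/τ) = (22.23 − 16.3211)/(29.56 − 16.3211) = 0.446330
t = −183.483 · ln(0.446330) = 148.015 min.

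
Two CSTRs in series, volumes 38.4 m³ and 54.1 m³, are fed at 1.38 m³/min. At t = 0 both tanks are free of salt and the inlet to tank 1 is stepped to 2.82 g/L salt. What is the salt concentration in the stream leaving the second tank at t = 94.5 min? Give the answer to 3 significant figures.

Each tank obeys Vᵢ dCᵢ/dt = Q(Cᵢ₋₁ − Cᵢ), so τᵢ = Vᵢ/Q.
τ₁ = 38.4/1.38 = 27.826 min; τ₂ = 54.1/1.38 = 39.203 min.
Solving the cascade with C₁(0)=C₂(0)=0 gives C₂(t) = C_in[1 − (τ₁ e^(−t/τ₁) − τ₂ e^(−t/τ₂))/(τ₁ − τ₂)].
At t = 94.5: e^(−t/τ₁) = 0.033504, e^(−t/τ₂) = 0.089767.
C₂ = 2.82·[1 − (27.826·0.033504 − 39.203·0.089767)/(-11.377)] = 2.82·0.77262 = 2.1788 g/L.

2.18 g/L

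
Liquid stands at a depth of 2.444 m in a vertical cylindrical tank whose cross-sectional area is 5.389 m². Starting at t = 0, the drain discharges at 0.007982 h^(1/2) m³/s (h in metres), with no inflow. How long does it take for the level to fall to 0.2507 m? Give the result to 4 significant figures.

Mass balance (ρ constant): A dh/dt = −0.007982 √h.
∫ h^(−1/2) dh = −(0.007982/A) ∫ dt, giving 2√h = 2√h₀ − (0.007982/A) t.
t = 2A(√h₀ − √h)/0.007982 = 2·5.389·(√2.444 − √0.2507)/0.007982
  = 10.7780 × (1.56333 − 0.500700) / 0.007982 = 1434.86 s.

1435 s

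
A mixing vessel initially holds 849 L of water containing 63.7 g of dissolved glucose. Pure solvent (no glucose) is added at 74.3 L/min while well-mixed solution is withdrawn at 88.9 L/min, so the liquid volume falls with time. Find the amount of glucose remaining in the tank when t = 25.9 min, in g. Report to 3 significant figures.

Total volume: dV/dt = Q_in − Q_out = -14.600 L/min, so V(t) = 849 − 14.600 t and V(25.9) = 470.86 L.
Solute balance: dm/dt = 0 − Q_out C = −Q_out m/V(t).
dm/m = −Q_out dt/(V₀ − 14.600 t); integrating gives ln(m/m₀) = −(Q_out/(Q_in−Q_out)) ln(V/V₀).
m = m₀ (V₀/V)^(Q_out/(Q_in−Q_out)) = 63.7 × (849/470.86)^(-6.0890) = 1.7589 g.

1.76 g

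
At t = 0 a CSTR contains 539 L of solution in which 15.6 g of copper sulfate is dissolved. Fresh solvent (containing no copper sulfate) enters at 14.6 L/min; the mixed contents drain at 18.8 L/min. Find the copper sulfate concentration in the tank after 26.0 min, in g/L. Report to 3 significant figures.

Total volume: dV/dt = Q_in − Q_out = -4.2000 L/min, so V(t) = 539 − 4.2000 t and V(26.0) = 429.80 L.
No copper sulfate enters, so dm/dt = −Q_out · (m/V).
Separate: dm/m = −Q_out dt/V(t) ⇒ ln(m/m₀) = −(Q_out/(Q_in−Q_out)) ln(V/V₀).
m = m₀ (V₀/V)^(Q_out/(Q_in−Q_out)) = 15.6 × (539/429.80)^(-4.4762) = 5.6626 g.
C = m/V = 5.6626/429.80 = 0.013175 g/L.

0.0132 g/L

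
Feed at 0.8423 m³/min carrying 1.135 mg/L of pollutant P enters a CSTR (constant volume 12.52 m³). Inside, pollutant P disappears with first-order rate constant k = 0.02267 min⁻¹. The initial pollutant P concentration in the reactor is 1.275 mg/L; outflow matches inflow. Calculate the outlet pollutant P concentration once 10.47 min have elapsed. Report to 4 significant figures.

Species balance: V dC/dt = Q C_in − Q C − k V C.
This is linear with rate a = Q/V + k = 0.0899464 min⁻¹.
C_ss = Q C_in/(Q + kV) = 0.848936 mg/L; C(t) = C_ss + (C₀ − C_ss) e^(−a t).
C(10.47) = 0.848936 + (0.426064)·e^(−0.0899464·10.47) = 0.848936 + (0.426064)·0.389949 = 1.01508 mg/L.

1.015 mg/L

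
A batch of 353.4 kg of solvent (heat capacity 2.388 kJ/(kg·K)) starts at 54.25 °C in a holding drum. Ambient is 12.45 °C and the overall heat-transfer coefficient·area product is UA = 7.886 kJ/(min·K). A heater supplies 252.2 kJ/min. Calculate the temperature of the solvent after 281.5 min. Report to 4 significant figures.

Lumped-capacitance energy balance: M c_p dT/dt = UA(T_amb − T) + Q̇.
dT/dt = (T_ss − T)/τ with T_ss = T_amb + Q̇/UA = 12.45 + 252.2/7.886 = 44.4307 °C, τ = M c_p/UA = 353.4·2.388/7.886 = 107.015 min.
Solution: T(t) = T_ss + (T₀ − T_ss) e^(−t/τ).
T(281.5) = 44.4307 + (9.81927)·0.0720442 = 45.1381 °C.

45.14 °C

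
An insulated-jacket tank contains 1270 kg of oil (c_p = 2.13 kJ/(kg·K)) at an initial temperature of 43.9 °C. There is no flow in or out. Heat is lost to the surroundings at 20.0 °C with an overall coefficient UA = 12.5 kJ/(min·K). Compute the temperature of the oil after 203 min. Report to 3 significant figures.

M c_p dT/dt = −UA(T − T_amb).
dT/dt = (T_ss − T)/τ with T_ss = T_amb = 20.000 °C, τ = M c_p/UA = 1270·2.13/12.5 = 216.41 min.
Solution: T(t) = T_ss + (T₀ − T_ss) e^(−t/τ).
T(203) = 20.000 + (23.900)·0.39139 = 29.354 °C.

29.4 °C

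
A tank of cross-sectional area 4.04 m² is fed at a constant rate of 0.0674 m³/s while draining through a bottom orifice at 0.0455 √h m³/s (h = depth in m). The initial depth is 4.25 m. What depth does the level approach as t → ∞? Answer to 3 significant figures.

A dh/dt = Q_in − 0.0455 √h. Steady state requires inflow = outflow:
Q_in = 0.0455 √h_ss ⇒ √h_ss = 0.0674/0.0455 = 1.4813.
h_ss = 1.4813² = 2.1943 m. (Since h₀ = 4.25 m > h_ss, the level will fall toward this value.)

2.19 m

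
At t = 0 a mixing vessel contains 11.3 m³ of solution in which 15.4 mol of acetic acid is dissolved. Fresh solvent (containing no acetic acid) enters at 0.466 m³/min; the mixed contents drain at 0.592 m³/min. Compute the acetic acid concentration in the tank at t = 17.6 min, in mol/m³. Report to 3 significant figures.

0.607 mol/m³

Total volume: dV/dt = Q_in − Q_out = -0.12600 m³/min, so V(t) = 11.3 − 0.12600 t and V(17.6) = 9.0824 m³.
Solute balance: dm/dt = 0 − Q_out C = −Q_out m/V(t).
Separate: dm/m = −Q_out dt/V(t) ⇒ ln(m/m₀) = −(Q_out/(Q_in−Q_out)) ln(V/V₀).
m = m₀ (V₀/V)^(Q_out/(Q_in−Q_out)) = 15.4 × (11.3/9.0824)^(-4.6984) = 5.5175 mol.
C = m/V = 5.5175/9.0824 = 0.60750 mol/m³.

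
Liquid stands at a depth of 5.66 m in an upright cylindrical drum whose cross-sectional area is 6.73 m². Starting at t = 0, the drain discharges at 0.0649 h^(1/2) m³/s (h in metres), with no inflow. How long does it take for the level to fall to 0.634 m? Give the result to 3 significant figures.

328 s

Unsteady balance on liquid volume: A dh/dt = −0.0649 √h.
Separate and integrate: 2(√h − √h₀) = −(0.0649/A) t.
t = 2A(√h₀ − √h)/0.0649 = 2·6.73·(√5.66 − √0.634)/0.0649
  = 13.460 × (2.3791 − 0.79624) / 0.0649 = 328.27 s.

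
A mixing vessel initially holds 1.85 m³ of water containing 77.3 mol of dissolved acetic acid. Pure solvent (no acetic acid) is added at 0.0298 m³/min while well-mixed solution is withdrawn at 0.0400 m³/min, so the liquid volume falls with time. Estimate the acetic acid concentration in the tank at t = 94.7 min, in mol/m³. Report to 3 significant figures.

4.83 mol/m³

Total volume: dV/dt = Q_in − Q_out = -0.010200 m³/min, so V(t) = 1.85 − 0.010200 t and V(94.7) = 0.88406 m³.
Species balance (pure solvent in): dm/dt = −Q_out · m/V(t).
Separate: dm/m = −Q_out dt/V(t) ⇒ ln(m/m₀) = −(Q_out/(Q_in−Q_out)) ln(V/V₀).
m = m₀ (V₀/V)^(Q_out/(Q_in−Q_out)) = 77.3 × (1.85/0.88406)^(-3.9216) = 4.2714 mol.
C = m/V = 4.2714/0.88406 = 4.8316 mol/m³.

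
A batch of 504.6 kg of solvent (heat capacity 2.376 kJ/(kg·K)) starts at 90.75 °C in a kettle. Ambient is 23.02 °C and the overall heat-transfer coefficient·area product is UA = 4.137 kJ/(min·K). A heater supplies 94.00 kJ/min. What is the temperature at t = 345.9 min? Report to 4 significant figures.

M c_p dT/dt = −UA(T − T_amb) + Q̇.
dT/dt = (T_ss − T)/τ with T_ss = T_amb + Q̇/UA = 23.02 + 94.00/4.137 = 45.7418 °C, τ = M c_p/UA = 504.6·2.376/4.137 = 289.807 min.
This is linear first-order; T(t) = T_ss + (T₀ − T_ss) e^(−t/τ).
T(345.9) = 45.7418 + (45.0082)·0.303142 = 59.3856 °C.

59.39 °C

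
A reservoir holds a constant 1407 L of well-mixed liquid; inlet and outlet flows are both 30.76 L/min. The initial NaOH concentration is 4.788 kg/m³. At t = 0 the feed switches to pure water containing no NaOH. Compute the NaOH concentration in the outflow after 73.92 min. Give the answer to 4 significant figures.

Transient balance on the dissolved component: V dC/dt = Q(C_in − C).
Rewrite as dC/dt + C/τ = C_in/τ, τ = V/Q = 45.7412 min.
Solution: C(t) = C_in + (C₀ − C_in) e^(−t/τ).
C(73.92) = 0 + (4.788 − 0)·e^(−73.92/45.7412) = 0 + (4.78800)·0.198682 = 0.951291 kg/m³.

0.9513 kg/m³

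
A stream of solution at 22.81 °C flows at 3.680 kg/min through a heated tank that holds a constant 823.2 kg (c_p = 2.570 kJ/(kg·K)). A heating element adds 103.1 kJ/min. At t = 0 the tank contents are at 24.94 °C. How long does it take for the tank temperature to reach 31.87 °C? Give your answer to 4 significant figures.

349.2 min

First-law balance (no shaft work): M c_p dT/dt = ṁ c_p (T_in − T) + 103.1.
τ = M/ṁ = 223.696 min; T_ss = T_in + Q̇/(ṁ c_p) = 33.7113 °C.
T(t) = T_ss + (T₀ − T_ss) e^(−t/τ). Set T = 31.87:
e^(−t/τ) = (31.87 − 33.7113)/(24.94 − 33.7113) = 0.209922
t = −223.696 · ln(0.209922) = 349.193 min.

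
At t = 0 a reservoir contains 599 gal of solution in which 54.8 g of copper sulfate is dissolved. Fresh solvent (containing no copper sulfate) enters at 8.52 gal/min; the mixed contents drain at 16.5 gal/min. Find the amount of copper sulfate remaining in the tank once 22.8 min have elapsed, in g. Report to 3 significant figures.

25.9 g

Total volume: dV/dt = Q_in − Q_out = -7.9800 gal/min, so V(t) = 599 − 7.9800 t and V(22.8) = 417.06 gal.
Solute balance: dm/dt = 0 − Q_out C = −Q_out m/V(t).
Separate: dm/m = −Q_out dt/V(t) ⇒ ln(m/m₀) = −(Q_out/(Q_in−Q_out)) ln(V/V₀).
m = m₀ (V₀/V)^(Q_out/(Q_in−Q_out)) = 54.8 × (599/417.06)^(-2.0677) = 25.922 g.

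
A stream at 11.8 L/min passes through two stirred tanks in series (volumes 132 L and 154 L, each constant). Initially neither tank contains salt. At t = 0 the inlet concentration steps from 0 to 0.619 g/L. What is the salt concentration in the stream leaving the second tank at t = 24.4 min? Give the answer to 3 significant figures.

0.370 g/L

Time constants: τᵢ = Vᵢ/Q for each well-mixed tank.
τ₁ = 132/11.8 = 11.186 min; τ₂ = 154/11.8 = 13.051 min.
Tank 1: C₁ = C_in(1 − e^(−t/τ₁)). Tank 2 (τ₁ ≠ τ₂): C₂ = C_in[1 − (τ₁ e^(−t/τ₁) − τ₂ e^(−t/τ₂))/(τ₁ − τ₂)].
At t = 24.4: e^(−t/τ₁) = 0.11290, e^(−t/τ₂) = 0.15418.
C₂ = 0.619·[1 − (11.186·0.11290 − 13.051·0.15418)/(-1.8644)] = 0.619·0.59814 = 0.37025 g/L.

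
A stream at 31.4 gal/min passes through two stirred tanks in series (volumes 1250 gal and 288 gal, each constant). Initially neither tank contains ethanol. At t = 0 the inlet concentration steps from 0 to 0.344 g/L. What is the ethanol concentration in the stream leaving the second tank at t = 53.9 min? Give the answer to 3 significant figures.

0.229 g/L

Species balance on tank i: dCᵢ/dt = (Cᵢ₋₁ − Cᵢ)/τᵢ with τᵢ = Vᵢ/Q.
τ₁ = 1250/31.4 = 39.809 min; τ₂ = 288/31.4 = 9.1720 min.
Tank 1: C₁ = C_in(1 − e^(−t/τ₁)). Tank 2 (τ₁ ≠ τ₂): C₂ = C_in[1 − (τ₁ e^(−t/τ₁) − τ₂ e^(−t/τ₂))/(τ₁ − τ₂)].
At t = 53.9: e^(−t/τ₁) = 0.25821, e^(−t/τ₂) = 0.0028043.
C₂ = 0.344·[1 − (39.809·0.25821 − 9.1720·0.0028043)/(30.637)] = 0.344·0.66532 = 0.22887 g/L.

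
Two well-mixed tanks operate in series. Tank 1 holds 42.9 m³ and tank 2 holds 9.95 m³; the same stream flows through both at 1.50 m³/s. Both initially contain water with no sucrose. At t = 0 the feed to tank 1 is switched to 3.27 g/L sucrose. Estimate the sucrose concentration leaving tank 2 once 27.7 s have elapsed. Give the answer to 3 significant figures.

1.67 g/L

Time constants: τᵢ = Vᵢ/Q for each well-mixed tank.
τ₁ = 42.9/1.50 = 28.600 s; τ₂ = 9.95/1.50 = 6.6333 s.
Solving the cascade with C₁(0)=C₂(0)=0 gives C₂(t) = C_in[1 − (τ₁ e^(−t/τ₁) − τ₂ e^(−t/τ₂))/(τ₁ − τ₂)].
At t = 27.7: e^(−t/τ₁) = 0.37964, e^(−t/τ₂) = 0.015362.
C₂ = 3.27·[1 − (28.600·0.37964 − 6.6333·0.015362)/(21.967)] = 3.27·0.51036 = 1.6689 g/L.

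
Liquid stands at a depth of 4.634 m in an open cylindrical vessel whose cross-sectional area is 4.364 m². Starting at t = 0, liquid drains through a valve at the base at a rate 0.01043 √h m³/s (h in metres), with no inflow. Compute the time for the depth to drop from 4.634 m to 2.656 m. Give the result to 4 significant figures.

With no inflow, A dh/dt = −0.01043 √h.
∫ h^(−1/2) dh = −(0.01043/A) ∫ dt, giving 2√h = 2√h₀ − (0.01043/A) t.
t = 2A(√h₀ − √h)/0.01043 = 2·4.364·(√4.634 − √2.656)/0.01043
  = 8.72800 × (2.15267 − 1.62972) / 0.01043 = 437.612 s.

437.6 s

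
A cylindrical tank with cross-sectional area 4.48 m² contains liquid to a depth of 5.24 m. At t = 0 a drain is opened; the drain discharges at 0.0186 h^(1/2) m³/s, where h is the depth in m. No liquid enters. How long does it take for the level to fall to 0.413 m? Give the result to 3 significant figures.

793 s

Accumulation of liquid (constant cross-section A): A dh/dt = −0.0186 √h.
Separate and integrate: 2(√h − √h₀) = −(0.0186/A) t.
t = 2A(√h₀ − √h)/0.0186 = 2·4.48·(√5.24 − √0.413)/0.0186
  = 8.9600 × (2.2891 − 0.64265) / 0.0186 = 793.13 s.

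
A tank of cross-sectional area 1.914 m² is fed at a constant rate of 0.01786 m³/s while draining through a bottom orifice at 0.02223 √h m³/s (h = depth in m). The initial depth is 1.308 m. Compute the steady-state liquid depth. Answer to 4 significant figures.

A dh/dt = Q_in − 0.02223 √h. Steady state requires inflow = outflow:
Q_in = 0.02223 √h_ss ⇒ √h_ss = 0.01786/0.02223 = 0.803419.
h_ss = 0.803419² = 0.645482 m. (Since h₀ = 1.308 m > h_ss, the level will fall toward this value.)

0.6455 m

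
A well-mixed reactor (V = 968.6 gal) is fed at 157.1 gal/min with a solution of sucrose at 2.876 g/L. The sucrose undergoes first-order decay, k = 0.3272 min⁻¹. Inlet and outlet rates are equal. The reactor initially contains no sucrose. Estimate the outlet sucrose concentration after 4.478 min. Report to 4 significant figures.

0.8466 g/L

Species balance: V dC/dt = Q C_in − Q C − k V C.
This is linear with rate a = Q/V + k = 0.489393 min⁻¹.
C_ss = Q C_in/(Q + kV) = 0.953154 g/L; C(t) = C_ss + (C₀ − C_ss) e^(−a t).
C(4.478) = 0.953154 + (-0.953154)·e^(−0.489393·4.478) = 0.953154 + (-0.953154)·0.111749 = 0.846640 g/L.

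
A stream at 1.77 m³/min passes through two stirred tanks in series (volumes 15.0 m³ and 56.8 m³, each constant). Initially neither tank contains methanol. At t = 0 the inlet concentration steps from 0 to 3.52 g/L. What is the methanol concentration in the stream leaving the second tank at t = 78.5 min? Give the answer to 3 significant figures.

Time constants: τᵢ = Vᵢ/Q for each well-mixed tank.
τ₁ = 15.0/1.77 = 8.4746 min; τ₂ = 56.8/1.77 = 32.090 min.
Tank 1: C₁ = C_in(1 − e^(−t/τ₁)). Tank 2 (τ₁ ≠ τ₂): C₂ = C_in[1 − (τ₁ e^(−t/τ₁) − τ₂ e^(−t/τ₂))/(τ₁ − τ₂)].
At t = 78.5: e^(−t/τ₁) = 9.4870e-05, e^(−t/τ₂) = 0.086621.
C₂ = 3.52·[1 − (8.4746·9.4870e-05 − 32.090·0.086621)/(-23.616)] = 3.52·0.88233 = 3.1058 g/L.

3.11 g/L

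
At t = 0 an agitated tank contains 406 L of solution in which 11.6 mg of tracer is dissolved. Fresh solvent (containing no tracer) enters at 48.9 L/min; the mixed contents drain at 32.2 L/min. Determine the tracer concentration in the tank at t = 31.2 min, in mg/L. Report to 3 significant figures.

0.00255 mg/L

Total volume: dV/dt = Q_in − Q_out = 16.700 L/min, so V(t) = 406 + 16.700 t and V(31.2) = 927.04 L.
Species balance (pure solvent in): dm/dt = −Q_out · m/V(t).
Separate: dm/m = −Q_out dt/V(t) ⇒ ln(m/m₀) = −(Q_out/(Q_in−Q_out)) ln(V/V₀).
m = m₀ (V₀/V)^(Q_out/(Q_in−Q_out)) = 11.6 × (406/927.04)^(1.9281) = 2.3609 mg.
C = m/V = 2.3609/927.04 = 0.0025467 mg/L.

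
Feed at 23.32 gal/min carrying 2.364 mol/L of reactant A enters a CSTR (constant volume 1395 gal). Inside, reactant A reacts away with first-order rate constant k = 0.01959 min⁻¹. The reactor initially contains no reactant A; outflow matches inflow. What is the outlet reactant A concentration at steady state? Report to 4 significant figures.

V dC/dt = Q(C_in − C) − k V C.
Steady state (dC/dt = 0): C_ss = Q C_in/(Q + kV) = C_in/(1 + kV/Q).
C_ss = 23.32·2.364/(23.32 + 0.01959·1395) = 55.1285/50.6480 = 1.08846 mol/L.

1.088 mol/L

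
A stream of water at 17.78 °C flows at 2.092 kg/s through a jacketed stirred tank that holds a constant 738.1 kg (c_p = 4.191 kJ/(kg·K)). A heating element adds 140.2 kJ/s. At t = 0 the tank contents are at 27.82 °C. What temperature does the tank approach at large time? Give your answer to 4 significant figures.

33.77 °C

M c_p dT/dt = ṁ c_p (T_in − T) + Q̇.
At steady state dT/dt = 0 ⇒ T_ss = T_in + Q̇/(ṁ c_p) = 17.78 + 140.2/(2.092·4.191) = 33.7707 °C.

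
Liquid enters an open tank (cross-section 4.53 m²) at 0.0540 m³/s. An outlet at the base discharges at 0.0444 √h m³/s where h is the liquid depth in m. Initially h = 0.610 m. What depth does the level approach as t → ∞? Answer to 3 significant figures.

A dh/dt = Q_in − 0.0444 √h. Steady state requires inflow = outflow:
Q_in = 0.0444 √h_ss ⇒ √h_ss = 0.0540/0.0444 = 1.2162.
h_ss = 1.2162² = 1.4792 m. (Since h₀ = 0.610 m < h_ss, the level will rise toward this value.)

1.48 m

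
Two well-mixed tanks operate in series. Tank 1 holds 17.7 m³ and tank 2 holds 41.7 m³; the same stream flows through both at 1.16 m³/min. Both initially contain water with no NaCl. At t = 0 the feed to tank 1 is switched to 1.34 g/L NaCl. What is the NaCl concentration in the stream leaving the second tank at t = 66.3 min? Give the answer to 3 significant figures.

0.985 g/L

Time constants: τᵢ = Vᵢ/Q for each well-mixed tank.
τ₁ = 17.7/1.16 = 15.259 min; τ₂ = 41.7/1.16 = 35.948 min.
Tank 1: C₁ = C_in(1 − e^(−t/τ₁)). Tank 2 (τ₁ ≠ τ₂): C₂ = C_in[1 − (τ₁ e^(−t/τ₁) − τ₂ e^(−t/τ₂))/(τ₁ − τ₂)].
At t = 66.3: e^(−t/τ₁) = 0.012970, e^(−t/τ₂) = 0.15813.
C₂ = 1.34·[1 − (15.259·0.012970 − 35.948·0.15813)/(-20.690)] = 1.34·0.73481 = 0.98464 g/L.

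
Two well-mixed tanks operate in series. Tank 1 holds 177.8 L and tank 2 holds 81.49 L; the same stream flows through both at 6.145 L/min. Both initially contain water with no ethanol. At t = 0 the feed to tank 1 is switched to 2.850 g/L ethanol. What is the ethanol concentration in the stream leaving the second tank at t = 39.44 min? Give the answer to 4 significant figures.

Time constants: τᵢ = Vᵢ/Q for each well-mixed tank.
τ₁ = 177.8/6.145 = 28.9341 min; τ₂ = 81.49/6.145 = 13.2612 min.
Tank 1: C₁ = C_in(1 − e^(−t/τ₁)). Tank 2 (τ₁ ≠ τ₂): C₂ = C_in[1 − (τ₁ e^(−t/τ₁) − τ₂ e^(−t/τ₂))/(τ₁ − τ₂)].
At t = 39.44: e^(−t/τ₁) = 0.255867, e^(−t/τ₂) = 0.0510938.
C₂ = 2.850·[1 − (28.9341·0.255867 − 13.2612·0.0510938)/(15.6729)] = 2.850·0.570870 = 1.62698 g/L.

1.627 g/L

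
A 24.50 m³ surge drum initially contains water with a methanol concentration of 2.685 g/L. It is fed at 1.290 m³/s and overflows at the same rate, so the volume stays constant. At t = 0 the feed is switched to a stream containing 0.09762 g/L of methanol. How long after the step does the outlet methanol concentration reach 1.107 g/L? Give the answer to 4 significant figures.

17.88 s

Species balance: V dC/dt = Q(C_in − C) ⇒ τ = V/Q = 18.9922 s.
C(t) = C_in + (C₀ − C_in) e^(−t/τ). Set C = 1.107 and solve for t:
e^(−t/τ) = (C − C_in)/(C₀ − C_in) = (1.107 − 0.09762)/(2.685 − 0.09762) = 0.390117
t = −τ ln(…) = 18.9922 × 0.941309 = 17.8776 s.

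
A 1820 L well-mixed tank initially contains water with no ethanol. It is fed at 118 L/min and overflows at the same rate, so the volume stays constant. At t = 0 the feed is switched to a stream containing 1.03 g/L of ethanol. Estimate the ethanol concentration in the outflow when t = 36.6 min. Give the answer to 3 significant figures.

Accumulation = in − out for the solute gives V dC/dt = Q(C_in − C).
Rewrite as dC/dt + C/τ = C_in/τ, τ = V/Q = 15.424 min.
Integrating: C(t) = C_in + (C₀ − C_in) e^(−t/τ).
C(36.6) = 1.03 + (0 − 1.03)·e^(−36.6/15.424) = 1.03 + (-1.0300)·0.093204 = 0.93400 g/L.

0.934 g/L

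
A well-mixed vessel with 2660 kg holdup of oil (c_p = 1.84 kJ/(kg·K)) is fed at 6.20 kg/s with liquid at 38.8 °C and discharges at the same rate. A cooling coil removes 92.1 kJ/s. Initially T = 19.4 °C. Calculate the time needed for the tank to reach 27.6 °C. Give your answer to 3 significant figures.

M c_p dT/dt = ṁ c_p (T_in − T) − Q̇.
τ = M/ṁ = 429.03 s; T_ss = T_in − Q̇/(ṁ c_p) = 30.727 °C.
T(t) = T_ss + (T₀ − T_ss) e^(−t/τ). Set T = 27.6:
e^(−t/τ) = (27.6 − 30.727)/(19.4 − 30.727) = 0.27605
t = −429.03 · ln(0.27605) = 552.24 s.

552 s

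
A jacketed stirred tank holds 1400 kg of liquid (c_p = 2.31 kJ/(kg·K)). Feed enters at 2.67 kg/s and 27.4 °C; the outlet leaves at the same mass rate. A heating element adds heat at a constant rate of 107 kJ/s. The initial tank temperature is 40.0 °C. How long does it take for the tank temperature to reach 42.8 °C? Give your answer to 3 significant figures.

467 s

M c_p dT/dt = ṁ c_p (T_in − T) + Q̇.
τ = M/ṁ = 524.34 s; T_ss = T_in + Q̇/(ṁ c_p) = 44.748 °C.
T(t) = T_ss + (T₀ − T_ss) e^(−t/τ). Set T = 42.8:
e^(−t/τ) = (42.8 − 44.748)/(40.0 − 44.748) = 0.41033
t = −524.34 · ln(0.41033) = 467.08 s.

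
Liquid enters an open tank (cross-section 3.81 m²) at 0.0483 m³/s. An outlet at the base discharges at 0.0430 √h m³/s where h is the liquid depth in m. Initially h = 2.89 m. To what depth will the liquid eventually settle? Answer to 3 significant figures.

Mass balance (ρ constant): A dh/dt = Q_in − 0.0430 √h. At steady state dh/dt = 0:
Q_in = 0.0430 √h_ss ⇒ √h_ss = 0.0483/0.0430 = 1.1233.
h_ss = 1.1233² = 1.2617 m. (Since h₀ = 2.89 m > h_ss, the level will fall toward this value.)

1.26 m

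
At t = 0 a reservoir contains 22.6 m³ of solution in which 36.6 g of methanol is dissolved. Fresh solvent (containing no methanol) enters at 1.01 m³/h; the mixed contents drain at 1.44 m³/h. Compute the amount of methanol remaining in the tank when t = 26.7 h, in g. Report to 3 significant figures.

3.40 g

Total volume: dV/dt = Q_in − Q_out = -0.43000 m³/h, so V(t) = 22.6 − 0.43000 t and V(26.7) = 11.119 m³.
Solute balance: dm/dt = 0 − Q_out C = −Q_out m/V(t).
Separate: dm/m = −Q_out dt/V(t) ⇒ ln(m/m₀) = −(Q_out/(Q_in−Q_out)) ln(V/V₀).
m = m₀ (V₀/V)^(Q_out/(Q_in−Q_out)) = 36.6 × (22.6/11.119)^(-3.3488) = 3.4033 g.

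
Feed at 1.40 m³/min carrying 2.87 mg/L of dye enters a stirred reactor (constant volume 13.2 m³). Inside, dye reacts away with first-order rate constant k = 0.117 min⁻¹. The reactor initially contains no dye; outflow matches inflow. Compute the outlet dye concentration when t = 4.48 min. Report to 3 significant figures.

0.862 mg/L

Species balance: V dC/dt = Q C_in − Q C − k V C.
This is linear with rate a = Q/V + k = 0.22306 min⁻¹.
C_ss = Q C_in/(Q + kV) = 1.3646 mg/L; C(t) = C_ss + (C₀ − C_ss) e^(−a t).
C(4.48) = 1.3646 + (-1.3646)·e^(−0.22306·4.48) = 1.3646 + (-1.3646)·0.36813 = 0.86226 mg/L.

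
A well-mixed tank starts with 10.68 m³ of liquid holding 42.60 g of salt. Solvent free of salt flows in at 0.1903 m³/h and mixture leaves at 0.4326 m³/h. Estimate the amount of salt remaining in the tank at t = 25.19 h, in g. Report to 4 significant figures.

Total volume: dV/dt = Q_in − Q_out = -0.242300 m³/h, so V(t) = 10.68 − 0.242300 t and V(25.19) = 4.57646 m³.
Solute balance: dm/dt = 0 − Q_out C = −Q_out m/V(t).
dm/m = −Q_out dt/(V₀ − 0.242300 t); integrating gives ln(m/m₀) = −(Q_out/(Q_in−Q_out)) ln(V/V₀).
m = m₀ (V₀/V)^(Q_out/(Q_in−Q_out)) = 42.60 × (10.68/4.57646)^(-1.78539) = 9.38237 g.

9.382 g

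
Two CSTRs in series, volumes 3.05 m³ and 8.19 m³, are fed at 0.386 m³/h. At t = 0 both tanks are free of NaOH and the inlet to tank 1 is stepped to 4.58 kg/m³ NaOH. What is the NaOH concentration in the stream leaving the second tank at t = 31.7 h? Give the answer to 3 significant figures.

2.99 kg/m³

Each tank obeys Vᵢ dCᵢ/dt = Q(Cᵢ₋₁ − Cᵢ), so τᵢ = Vᵢ/Q.
τ₁ = 3.05/0.386 = 7.9016 h; τ₂ = 8.19/0.386 = 21.218 h.
Tank 1: C₁ = C_in(1 − e^(−t/τ₁)). Tank 2 (τ₁ ≠ τ₂): C₂ = C_in[1 − (τ₁ e^(−t/τ₁) − τ₂ e^(−t/τ₂))/(τ₁ − τ₂)].
At t = 31.7: e^(−t/τ₁) = 0.018100, e^(−t/τ₂) = 0.22446.
C₂ = 4.58·[1 − (7.9016·0.018100 − 21.218·0.22446)/(-13.316)] = 4.58·0.65308 = 2.9911 kg/m³.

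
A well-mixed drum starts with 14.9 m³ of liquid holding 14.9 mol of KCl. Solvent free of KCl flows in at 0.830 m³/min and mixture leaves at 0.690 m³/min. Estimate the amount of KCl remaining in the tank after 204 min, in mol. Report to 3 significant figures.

Total volume: dV/dt = Q_in − Q_out = 0.14000 m³/min, so V(t) = 14.9 + 0.14000 t and V(204) = 43.460 m³.
Solute balance: dm/dt = 0 − Q_out C = −Q_out m/V(t).
dm/m = −Q_out dt/(V₀ + 0.14000 t); integrating gives ln(m/m₀) = −(Q_out/(Q_in−Q_out)) ln(V/V₀).
m = m₀ (V₀/V)^(Q_out/(Q_in−Q_out)) = 14.9 × (14.9/43.460)^(4.9286) = 0.076186 mol.

0.0762 mol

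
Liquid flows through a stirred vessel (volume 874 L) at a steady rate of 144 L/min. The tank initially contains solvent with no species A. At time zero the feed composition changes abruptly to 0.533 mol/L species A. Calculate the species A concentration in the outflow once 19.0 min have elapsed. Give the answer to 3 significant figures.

Accumulation = in − out for the solute gives V dC/dt = Q(C_in − C).
Rewrite as dC/dt + C/τ = C_in/τ, τ = V/Q = 6.0694 min.
Integrating: C(t) = C_in + (C₀ − C_in) e^(−t/τ).
C(19.0) = 0.533 + (0 − 0.533)·e^(−19.0/6.0694) = 0.533 + (-0.53300)·0.043699 = 0.50971 mol/L.

0.510 mol/L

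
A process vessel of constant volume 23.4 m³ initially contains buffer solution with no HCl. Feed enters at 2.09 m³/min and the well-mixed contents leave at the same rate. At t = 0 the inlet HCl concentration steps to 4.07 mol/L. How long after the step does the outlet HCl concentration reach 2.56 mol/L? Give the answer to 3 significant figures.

11.1 min

Accumulation = in − out for the solute gives V dC/dt = Q(C_in − C), so τ = V/Q = 11.196 min.
C(t) = C_in + (C₀ − C_in) e^(−t/τ). Set C = 2.56 and solve for t:
e^(−t/τ) = (C − C_in)/(C₀ − C_in) = (2.56 − 4.07)/(0 − 4.07) = 0.37101
t = −τ ln(…) = 11.196 × 0.99153 = 11.101 min.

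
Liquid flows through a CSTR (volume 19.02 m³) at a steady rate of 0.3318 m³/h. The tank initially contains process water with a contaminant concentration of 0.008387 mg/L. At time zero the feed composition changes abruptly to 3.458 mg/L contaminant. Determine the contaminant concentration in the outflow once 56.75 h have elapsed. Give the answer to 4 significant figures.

Accumulation = in − out for the solute gives V dC/dt = Q(C_in − C).
Time constant τ = V/Q = 19.02/0.3318 = 57.3237 h.
This is linear first-order; C(t) = C_in + (C₀ − C_in) e^(−t/τ).
C(56.75) = 3.458 + (0.008387 − 3.458)·e^(−56.75/57.3237) = 3.458 + (-3.44961)·0.371580 = 2.17619 mg/L.

2.176 mg/L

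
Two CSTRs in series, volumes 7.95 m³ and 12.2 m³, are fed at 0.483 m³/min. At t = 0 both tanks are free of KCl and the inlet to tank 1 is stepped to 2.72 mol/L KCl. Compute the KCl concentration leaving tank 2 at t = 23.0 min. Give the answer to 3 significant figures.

0.837 mol/L

Time constants: τᵢ = Vᵢ/Q for each well-mixed tank.
τ₁ = 7.95/0.483 = 16.460 min; τ₂ = 12.2/0.483 = 25.259 min.
Tank 1: C₁ = C_in(1 − e^(−t/τ₁)). Tank 2 (τ₁ ≠ τ₂): C₂ = C_in[1 − (τ₁ e^(−t/τ₁) − τ₂ e^(−t/τ₂))/(τ₁ − τ₂)].
At t = 23.0: e^(−t/τ₁) = 0.24725, e^(−t/τ₂) = 0.40229.
C₂ = 2.72·[1 − (16.460·0.24725 − 25.259·0.40229)/(-8.7992)] = 2.72·0.30768 = 0.83690 mol/L.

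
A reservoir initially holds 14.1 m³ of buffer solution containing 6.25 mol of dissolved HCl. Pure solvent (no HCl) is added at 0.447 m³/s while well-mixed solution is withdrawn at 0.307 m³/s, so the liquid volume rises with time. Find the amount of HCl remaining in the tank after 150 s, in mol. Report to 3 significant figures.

0.846 mol

Total volume: dV/dt = Q_in − Q_out = 0.14000 m³/s, so V(t) = 14.1 + 0.14000 t and V(150) = 35.100 m³.
Species balance (pure solvent in): dm/dt = −Q_out · m/V(t).
dm/m = −Q_out dt/(V₀ + 0.14000 t); integrating gives ln(m/m₀) = −(Q_out/(Q_in−Q_out)) ln(V/V₀).
m = m₀ (V₀/V)^(Q_out/(Q_in−Q_out)) = 6.25 × (14.1/35.100)^(2.1929) = 0.84589 mol.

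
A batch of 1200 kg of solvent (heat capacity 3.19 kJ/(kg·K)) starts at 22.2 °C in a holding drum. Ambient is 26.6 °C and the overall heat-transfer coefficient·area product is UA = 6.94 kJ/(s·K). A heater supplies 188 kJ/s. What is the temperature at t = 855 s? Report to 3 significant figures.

Unsteady energy balance on the tank contents: M c_p dT/dt = −UA(T − T_amb) + Q̇.
dT/dt = (T_ss − T)/τ with T_ss = T_amb + Q̇/UA = 26.6 + 188/6.94 = 53.689 °C, τ = M c_p/UA = 1200·3.19/6.94 = 551.59 s.
This is linear first-order; T(t) = T_ss + (T₀ − T_ss) e^(−t/τ).
T(855) = 53.689 + (-31.489)·0.21223 = 47.006 °C.

47.0 °C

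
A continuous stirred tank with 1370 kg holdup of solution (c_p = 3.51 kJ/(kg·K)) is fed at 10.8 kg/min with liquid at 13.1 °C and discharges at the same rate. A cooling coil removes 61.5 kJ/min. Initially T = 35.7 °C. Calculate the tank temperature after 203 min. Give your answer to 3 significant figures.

16.4 °C

M c_p dT/dt = ṁ c_p (T_in − T) − Q̇.
τ = M/ṁ = 126.85 min; T_ss = T_in − Q̇/(ṁ c_p) = 13.1 − 61.5/(10.8·3.51) = 11.478 °C.
This is linear first-order; T(t) = T_ss + (T₀ − T_ss) e^(−t/τ).
T(203) = 11.478 + (24.222)·e^(−203/126.85) = 11.478 + (24.222)·0.20184 = 16.367 °C.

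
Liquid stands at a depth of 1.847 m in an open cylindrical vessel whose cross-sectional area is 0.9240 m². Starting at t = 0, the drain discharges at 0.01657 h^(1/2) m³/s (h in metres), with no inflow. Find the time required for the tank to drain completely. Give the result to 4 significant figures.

151.6 s

A dh/dt = −Q_out = −0.01657 √h.
∫ h^(−1/2) dh = −(0.01657/A) ∫ dt, giving 2√h = 2√h₀ − (0.01657/A) t.
Set h = 0: 2√h₀ = (0.01657/A) t_empty ⇒ t_empty = 2A√h₀/0.01657.
t_empty = 2·0.9240·√1.847/0.01657 = 1.84800·1.35904/0.01657 = 151.570 s.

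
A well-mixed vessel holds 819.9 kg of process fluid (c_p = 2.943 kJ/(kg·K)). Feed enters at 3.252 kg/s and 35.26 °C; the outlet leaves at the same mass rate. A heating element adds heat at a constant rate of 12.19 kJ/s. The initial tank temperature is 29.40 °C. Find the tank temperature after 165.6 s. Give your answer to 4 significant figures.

32.83 °C

Heat balance on the well-mixed liquid: M c_p dT/dt = ṁ c_p (T_in − T) + 12.19.
Rearrange: dT/dt = (T_ss − T)/τ with τ = M/ṁ = 252.122 s and T_ss = T_in + Q̇/(ṁ c_p) = 36.5337 °C.
This is linear first-order; T(t) = T_ss + (T₀ − T_ss) e^(−t/τ).
T(165.6) = 36.5337 + (-7.13369)·e^(−165.6/252.122) = 36.5337 + (-7.13369)·0.518495 = 32.8349 °C.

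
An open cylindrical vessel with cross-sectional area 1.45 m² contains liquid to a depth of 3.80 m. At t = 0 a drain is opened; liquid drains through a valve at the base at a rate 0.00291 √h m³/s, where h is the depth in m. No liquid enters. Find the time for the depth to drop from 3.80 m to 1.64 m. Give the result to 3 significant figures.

Mass balance (ρ constant): A dh/dt = −0.00291 √h.
This is separable: 2 d(√h)/dt = −0.00291/A, so √h = √h₀ − (0.00291/(2A)) t.
t = 2A(√h₀ − √h)/0.00291 = 2·1.45·(√3.80 − √1.64)/0.00291
  = 2.9000 × (1.9494 − 1.2806) / 0.00291 = 666.44 s.

666 s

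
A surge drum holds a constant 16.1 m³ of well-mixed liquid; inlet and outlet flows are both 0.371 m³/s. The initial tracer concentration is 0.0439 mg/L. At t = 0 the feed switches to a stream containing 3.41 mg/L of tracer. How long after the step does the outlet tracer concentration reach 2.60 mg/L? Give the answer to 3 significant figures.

61.8 s

Accumulation = in − out for the solute gives V dC/dt = Q(C_in − C), so τ = V/Q = 43.396 s.
C(t) = C_in + (C₀ − C_in) e^(−t/τ). Set C = 2.60 and solve for t:
e^(−t/τ) = (C − C_in)/(C₀ − C_in) = (2.60 − 3.41)/(0.0439 − 3.41) = 0.24063
t = −τ ln(…) = 43.396 × 1.4245 = 61.817 s.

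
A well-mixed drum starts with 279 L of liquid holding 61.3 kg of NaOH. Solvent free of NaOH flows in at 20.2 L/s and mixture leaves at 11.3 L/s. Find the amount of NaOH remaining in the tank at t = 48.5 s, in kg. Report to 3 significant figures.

18.7 kg

Let m(t) be the amount of NaOH. Volume: V(t) = V₀ + (Q_in − Q_out) t = 279 + 8.9000 t; V(48.5) = 710.65 L.
Species balance (pure solvent in): dm/dt = −Q_out · m/V(t).
Separate: dm/m = −Q_out dt/V(t) ⇒ ln(m/m₀) = −(Q_out/(Q_in−Q_out)) ln(V/V₀).
m = m₀ (V₀/V)^(Q_out/(Q_in−Q_out)) = 61.3 × (279/710.65)^(1.2697) = 18.703 kg.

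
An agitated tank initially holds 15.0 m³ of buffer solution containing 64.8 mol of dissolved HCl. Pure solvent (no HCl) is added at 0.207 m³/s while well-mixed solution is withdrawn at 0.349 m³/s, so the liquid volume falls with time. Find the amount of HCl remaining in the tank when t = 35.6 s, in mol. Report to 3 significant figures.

Let m(t) be the amount of HCl. Volume: V(t) = V₀ + (Q_in − Q_out) t = 15.0 − 0.14200 t; V(35.6) = 9.9448 m³.
Solute balance: dm/dt = 0 − Q_out C = −Q_out m/V(t).
dm/m = −Q_out dt/(V₀ − 0.14200 t); integrating gives ln(m/m₀) = −(Q_out/(Q_in−Q_out)) ln(V/V₀).
m = m₀ (V₀/V)^(Q_out/(Q_in−Q_out)) = 64.8 × (15.0/9.9448)^(-2.4577) = 23.598 mol.

23.6 mol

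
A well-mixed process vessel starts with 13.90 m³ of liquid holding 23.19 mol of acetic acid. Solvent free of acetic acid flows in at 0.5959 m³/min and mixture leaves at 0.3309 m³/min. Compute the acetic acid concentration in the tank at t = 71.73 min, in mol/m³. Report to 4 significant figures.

0.2402 mol/m³

Total volume: dV/dt = Q_in − Q_out = 0.265000 m³/min, so V(t) = 13.90 + 0.265000 t and V(71.73) = 32.9084 m³.
Species balance (pure solvent in): dm/dt = −Q_out · m/V(t).
Separate: dm/m = −Q_out dt/V(t) ⇒ ln(m/m₀) = −(Q_out/(Q_in−Q_out)) ln(V/V₀).
m = m₀ (V₀/V)^(Q_out/(Q_in−Q_out)) = 23.19 × (13.90/32.9084)^(1.24868) = 7.90550 mol.
C = m/V = 7.90550/32.9084 = 0.240227 mol/m³.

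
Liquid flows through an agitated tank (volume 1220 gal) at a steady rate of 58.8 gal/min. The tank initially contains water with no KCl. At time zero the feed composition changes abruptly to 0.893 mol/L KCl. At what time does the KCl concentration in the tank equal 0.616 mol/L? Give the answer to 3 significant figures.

24.3 min

Accumulation = in − out for the solute gives V dC/dt = Q(C_in − C), so τ = V/Q = 20.748 min.
C(t) = C_in + (C₀ − C_in) e^(−t/τ). Set C = 0.616 and solve for t:
e^(−t/τ) = (C − C_in)/(C₀ − C_in) = (0.616 − 0.893)/(0 − 0.893) = 0.31019
t = −τ ln(…) = 20.748 × 1.1706 = 24.287 min.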